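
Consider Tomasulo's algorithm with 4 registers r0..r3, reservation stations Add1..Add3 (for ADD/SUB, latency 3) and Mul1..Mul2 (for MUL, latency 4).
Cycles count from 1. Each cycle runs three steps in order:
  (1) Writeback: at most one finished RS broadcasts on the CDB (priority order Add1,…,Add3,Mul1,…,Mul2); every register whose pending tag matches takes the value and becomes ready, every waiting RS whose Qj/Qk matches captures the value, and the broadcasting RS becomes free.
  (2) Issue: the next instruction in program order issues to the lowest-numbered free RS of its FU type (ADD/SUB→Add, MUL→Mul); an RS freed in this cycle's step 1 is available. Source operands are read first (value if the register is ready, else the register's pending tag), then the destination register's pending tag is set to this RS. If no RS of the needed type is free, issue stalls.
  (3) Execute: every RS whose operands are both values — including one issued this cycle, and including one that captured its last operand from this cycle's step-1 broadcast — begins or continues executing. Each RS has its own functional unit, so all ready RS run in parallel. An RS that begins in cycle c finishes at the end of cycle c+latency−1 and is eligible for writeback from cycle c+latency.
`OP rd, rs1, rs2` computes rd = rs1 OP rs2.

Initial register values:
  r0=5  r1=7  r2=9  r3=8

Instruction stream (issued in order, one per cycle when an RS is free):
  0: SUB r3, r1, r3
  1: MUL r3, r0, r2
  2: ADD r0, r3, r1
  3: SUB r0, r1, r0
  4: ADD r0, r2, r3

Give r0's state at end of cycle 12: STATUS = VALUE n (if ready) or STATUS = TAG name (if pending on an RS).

STATUS = VALUE 54

  c1: issue SUB r3<-Add1  regs: r0:5,r1:7,r2:9,r3:Add1
  c2: issue MUL r3<-Mul1  regs: r0:5,r1:7,r2:9,r3:Mul1
  c3: issue ADD r0<-Add2  regs: r0:Add2,r1:7,r2:9,r3:Mul1
  c4: CDB Add1=-1; issue SUB r0<-Add1  regs: r0:Add1,r1:7,r2:9,r3:Mul1
  c5: issue ADD r0<-Add3  regs: r0:Add3,r1:7,r2:9,r3:Mul1
  c6: CDB Mul1=45  regs: r0:Add3,r1:7,r2:9,r3:45
  c7: -  regs: r0:Add3,r1:7,r2:9,r3:45
  c8: -  regs: r0:Add3,r1:7,r2:9,r3:45
  c9: CDB Add2=52  regs: r0:Add3,r1:7,r2:9,r3:45
  c10: CDB Add3=54  regs: r0:54,r1:7,r2:9,r3:45
  c11: -  regs: r0:54,r1:7,r2:9,r3:45
  c12: CDB Add1=-45  regs: r0:54,r1:7,r2:9,r3:45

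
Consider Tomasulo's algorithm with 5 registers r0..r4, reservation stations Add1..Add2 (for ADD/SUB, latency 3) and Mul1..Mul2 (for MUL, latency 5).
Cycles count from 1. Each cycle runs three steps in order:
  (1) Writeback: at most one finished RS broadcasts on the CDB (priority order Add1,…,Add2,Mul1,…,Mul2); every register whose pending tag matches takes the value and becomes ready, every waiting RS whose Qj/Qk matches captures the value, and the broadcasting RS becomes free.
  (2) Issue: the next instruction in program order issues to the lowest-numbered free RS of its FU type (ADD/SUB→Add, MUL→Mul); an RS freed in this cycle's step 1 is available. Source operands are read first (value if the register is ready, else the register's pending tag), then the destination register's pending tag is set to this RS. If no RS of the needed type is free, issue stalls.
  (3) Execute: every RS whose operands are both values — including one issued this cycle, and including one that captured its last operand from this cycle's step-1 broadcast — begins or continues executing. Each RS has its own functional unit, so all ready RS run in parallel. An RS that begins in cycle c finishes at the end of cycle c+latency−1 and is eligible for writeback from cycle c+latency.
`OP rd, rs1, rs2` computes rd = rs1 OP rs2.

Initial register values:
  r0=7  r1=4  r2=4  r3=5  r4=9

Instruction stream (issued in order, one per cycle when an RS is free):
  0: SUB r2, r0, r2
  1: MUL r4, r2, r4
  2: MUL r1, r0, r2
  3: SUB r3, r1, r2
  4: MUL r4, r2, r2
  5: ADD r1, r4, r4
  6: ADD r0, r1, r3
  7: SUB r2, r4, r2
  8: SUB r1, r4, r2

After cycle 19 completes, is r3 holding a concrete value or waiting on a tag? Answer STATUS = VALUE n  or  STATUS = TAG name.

STATUS = VALUE 18

  c1: issue SUB r2<-Add1  regs: r0:7,r1:4,r2:Add1,r3:5,r4:9
  c2: issue MUL r4<-Mul1  regs: r0:7,r1:4,r2:Add1,r3:5,r4:Mul1
  c3: issue MUL r1<-Mul2  regs: r0:7,r1:Mul2,r2:Add1,r3:5,r4:Mul1
  c4: CDB Add1=3; issue SUB r3<-Add1  regs: r0:7,r1:Mul2,r2:3,r3:Add1,r4:Mul1
  c5: stall  regs: r0:7,r1:Mul2,r2:3,r3:Add1,r4:Mul1
  c6: stall  regs: r0:7,r1:Mul2,r2:3,r3:Add1,r4:Mul1
  c7: stall  regs: r0:7,r1:Mul2,r2:3,r3:Add1,r4:Mul1
  c8: stall  regs: r0:7,r1:Mul2,r2:3,r3:Add1,r4:Mul1
  c9: CDB Mul1=27; issue MUL r4<-Mul1  regs: r0:7,r1:Mul2,r2:3,r3:Add1,r4:Mul1
  c10: CDB Mul2=21; issue ADD r1<-Add2  regs: r0:7,r1:Add2,r2:3,r3:Add1,r4:Mul1
  c11: stall  regs: r0:7,r1:Add2,r2:3,r3:Add1,r4:Mul1
  c12: stall  regs: r0:7,r1:Add2,r2:3,r3:Add1,r4:Mul1
  c13: CDB Add1=18; issue ADD r0<-Add1  regs: r0:Add1,r1:Add2,r2:3,r3:18,r4:Mul1
  c14: CDB Mul1=9; stall  regs: r0:Add1,r1:Add2,r2:3,r3:18,r4:9
  c15: stall  regs: r0:Add1,r1:Add2,r2:3,r3:18,r4:9
  c16: stall  regs: r0:Add1,r1:Add2,r2:3,r3:18,r4:9
  c17: CDB Add2=18; issue SUB r2<-Add2  regs: r0:Add1,r1:18,r2:Add2,r3:18,r4:9
  c18: stall  regs: r0:Add1,r1:18,r2:Add2,r3:18,r4:9
  c19: stall  regs: r0:Add1,r1:18,r2:Add2,r3:18,r4:9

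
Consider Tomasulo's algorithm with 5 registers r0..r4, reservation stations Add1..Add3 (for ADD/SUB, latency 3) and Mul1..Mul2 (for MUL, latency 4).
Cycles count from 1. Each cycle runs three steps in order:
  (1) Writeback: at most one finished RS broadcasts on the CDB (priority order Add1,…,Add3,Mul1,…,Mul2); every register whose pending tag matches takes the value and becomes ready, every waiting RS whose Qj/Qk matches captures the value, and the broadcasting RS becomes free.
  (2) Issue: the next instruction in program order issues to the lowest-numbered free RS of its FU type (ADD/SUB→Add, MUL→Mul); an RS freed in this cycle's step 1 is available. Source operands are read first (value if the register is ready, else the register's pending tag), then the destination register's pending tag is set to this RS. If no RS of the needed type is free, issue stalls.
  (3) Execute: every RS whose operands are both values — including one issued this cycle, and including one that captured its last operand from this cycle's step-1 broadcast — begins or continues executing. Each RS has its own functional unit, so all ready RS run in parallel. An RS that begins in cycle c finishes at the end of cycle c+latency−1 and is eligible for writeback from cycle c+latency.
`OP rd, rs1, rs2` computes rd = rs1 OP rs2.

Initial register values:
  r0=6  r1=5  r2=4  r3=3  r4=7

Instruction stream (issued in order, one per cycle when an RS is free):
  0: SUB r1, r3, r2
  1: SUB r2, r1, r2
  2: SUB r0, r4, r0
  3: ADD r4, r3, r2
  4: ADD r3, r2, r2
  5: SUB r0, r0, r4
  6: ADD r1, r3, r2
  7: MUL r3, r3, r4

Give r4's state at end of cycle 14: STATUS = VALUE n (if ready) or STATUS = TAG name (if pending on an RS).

cycle 1: issue SUB r1<-Add1 // r0:6,r1:Add1,r2:4,r3:3,r4:7
cycle 2: issue SUB r2<-Add2 // r0:6,r1:Add1,r2:Add2,r3:3,r4:7
cycle 3: issue SUB r0<-Add3 // r0:Add3,r1:Add1,r2:Add2,r3:3,r4:7
cycle 4: CDB Add1=-1; issue ADD r4<-Add1 // r0:Add3,r1:-1,r2:Add2,r3:3,r4:Add1
cycle 5: stall // r0:Add3,r1:-1,r2:Add2,r3:3,r4:Add1
cycle 6: CDB Add3=1; issue ADD r3<-Add3 // r0:1,r1:-1,r2:Add2,r3:Add3,r4:Add1
cycle 7: CDB Add2=-5; issue SUB r0<-Add2 // r0:Add2,r1:-1,r2:-5,r3:Add3,r4:Add1
cycle 8: stall // r0:Add2,r1:-1,r2:-5,r3:Add3,r4:Add1
cycle 9: stall // r0:Add2,r1:-1,r2:-5,r3:Add3,r4:Add1
cycle 10: CDB Add1=-2; issue ADD r1<-Add1 // r0:Add2,r1:Add1,r2:-5,r3:Add3,r4:-2
cycle 11: CDB Add3=-10; issue MUL r3<-Mul1 // r0:Add2,r1:Add1,r2:-5,r3:Mul1,r4:-2
cycle 12: - // r0:Add2,r1:Add1,r2:-5,r3:Mul1,r4:-2
cycle 13: CDB Add2=3 // r0:3,r1:Add1,r2:-5,r3:Mul1,r4:-2
cycle 14: CDB Add1=-15 // r0:3,r1:-15,r2:-5,r3:Mul1,r4:-2

STATUS = VALUE -2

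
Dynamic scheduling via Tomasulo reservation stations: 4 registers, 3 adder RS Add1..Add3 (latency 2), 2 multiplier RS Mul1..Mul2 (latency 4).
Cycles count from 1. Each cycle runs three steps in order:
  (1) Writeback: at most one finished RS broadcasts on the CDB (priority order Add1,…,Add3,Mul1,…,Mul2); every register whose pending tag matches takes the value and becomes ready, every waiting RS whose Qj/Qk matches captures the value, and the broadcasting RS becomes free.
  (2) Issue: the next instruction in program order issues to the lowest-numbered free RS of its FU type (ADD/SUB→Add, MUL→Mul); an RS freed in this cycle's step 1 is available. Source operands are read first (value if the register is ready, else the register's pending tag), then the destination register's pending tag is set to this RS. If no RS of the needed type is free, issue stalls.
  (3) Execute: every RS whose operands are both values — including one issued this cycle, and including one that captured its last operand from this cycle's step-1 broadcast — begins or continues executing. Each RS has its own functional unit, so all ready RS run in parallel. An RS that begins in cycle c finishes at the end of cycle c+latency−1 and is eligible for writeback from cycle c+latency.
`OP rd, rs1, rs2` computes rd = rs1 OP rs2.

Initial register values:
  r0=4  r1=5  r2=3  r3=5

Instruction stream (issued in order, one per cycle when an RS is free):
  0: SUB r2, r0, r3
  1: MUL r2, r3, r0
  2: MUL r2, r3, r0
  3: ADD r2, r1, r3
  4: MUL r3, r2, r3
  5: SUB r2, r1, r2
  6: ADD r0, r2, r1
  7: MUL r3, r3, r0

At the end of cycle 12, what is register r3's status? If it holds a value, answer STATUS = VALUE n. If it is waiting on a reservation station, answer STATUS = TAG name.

cycle 1: issue SUB r2<-Add1 // r0:4,r1:5,r2:Add1,r3:5
cycle 2: issue MUL r2<-Mul1 // r0:4,r1:5,r2:Mul1,r3:5
cycle 3: CDB Add1=-1; issue MUL r2<-Mul2 // r0:4,r1:5,r2:Mul2,r3:5
cycle 4: issue ADD r2<-Add1 // r0:4,r1:5,r2:Add1,r3:5
cycle 5: stall // r0:4,r1:5,r2:Add1,r3:5
cycle 6: CDB Add1=10; stall // r0:4,r1:5,r2:10,r3:5
cycle 7: CDB Mul1=20; issue MUL r3<-Mul1 // r0:4,r1:5,r2:10,r3:Mul1
cycle 8: CDB Mul2=20; issue SUB r2<-Add1 // r0:4,r1:5,r2:Add1,r3:Mul1
cycle 9: issue ADD r0<-Add2 // r0:Add2,r1:5,r2:Add1,r3:Mul1
cycle 10: CDB Add1=-5; issue MUL r3<-Mul2 // r0:Add2,r1:5,r2:-5,r3:Mul2
cycle 11: CDB Mul1=50 // r0:Add2,r1:5,r2:-5,r3:Mul2
cycle 12: CDB Add2=0 // r0:0,r1:5,r2:-5,r3:Mul2

STATUS = TAG Mul2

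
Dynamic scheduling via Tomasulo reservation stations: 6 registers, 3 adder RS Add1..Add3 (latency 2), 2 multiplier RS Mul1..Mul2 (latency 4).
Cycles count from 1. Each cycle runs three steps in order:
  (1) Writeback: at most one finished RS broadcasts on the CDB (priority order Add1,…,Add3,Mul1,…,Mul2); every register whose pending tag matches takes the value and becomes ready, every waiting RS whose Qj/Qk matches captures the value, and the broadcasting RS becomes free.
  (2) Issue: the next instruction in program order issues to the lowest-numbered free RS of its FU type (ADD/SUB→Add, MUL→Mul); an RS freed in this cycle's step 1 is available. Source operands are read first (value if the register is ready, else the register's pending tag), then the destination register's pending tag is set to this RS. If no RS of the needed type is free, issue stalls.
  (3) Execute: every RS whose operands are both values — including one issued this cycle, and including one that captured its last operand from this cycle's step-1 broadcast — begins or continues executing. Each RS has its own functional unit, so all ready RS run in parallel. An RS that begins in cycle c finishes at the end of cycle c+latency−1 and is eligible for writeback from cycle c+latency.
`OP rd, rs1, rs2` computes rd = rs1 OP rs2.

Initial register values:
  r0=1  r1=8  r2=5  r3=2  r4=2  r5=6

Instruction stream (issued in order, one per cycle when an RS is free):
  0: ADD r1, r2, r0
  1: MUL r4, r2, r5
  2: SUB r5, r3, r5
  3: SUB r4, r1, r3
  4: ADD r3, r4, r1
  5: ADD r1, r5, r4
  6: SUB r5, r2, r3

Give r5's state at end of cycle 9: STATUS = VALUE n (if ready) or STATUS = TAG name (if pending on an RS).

STATUS = TAG Add3

cycle 1: issue ADD r1<-Add1 // r0:1,r1:Add1,r2:5,r3:2,r4:2,r5:6
cycle 2: issue MUL r4<-Mul1 // r0:1,r1:Add1,r2:5,r3:2,r4:Mul1,r5:6
cycle 3: CDB Add1=6; issue SUB r5<-Add1 // r0:1,r1:6,r2:5,r3:2,r4:Mul1,r5:Add1
cycle 4: issue SUB r4<-Add2 // r0:1,r1:6,r2:5,r3:2,r4:Add2,r5:Add1
cycle 5: CDB Add1=-4; issue ADD r3<-Add1 // r0:1,r1:6,r2:5,r3:Add1,r4:Add2,r5:-4
cycle 6: CDB Add2=4; issue ADD r1<-Add2 // r0:1,r1:Add2,r2:5,r3:Add1,r4:4,r5:-4
cycle 7: CDB Mul1=30; issue SUB r5<-Add3 // r0:1,r1:Add2,r2:5,r3:Add1,r4:4,r5:Add3
cycle 8: CDB Add1=10 // r0:1,r1:Add2,r2:5,r3:10,r4:4,r5:Add3
cycle 9: CDB Add2=0 // r0:1,r1:0,r2:5,r3:10,r4:4,r5:Add3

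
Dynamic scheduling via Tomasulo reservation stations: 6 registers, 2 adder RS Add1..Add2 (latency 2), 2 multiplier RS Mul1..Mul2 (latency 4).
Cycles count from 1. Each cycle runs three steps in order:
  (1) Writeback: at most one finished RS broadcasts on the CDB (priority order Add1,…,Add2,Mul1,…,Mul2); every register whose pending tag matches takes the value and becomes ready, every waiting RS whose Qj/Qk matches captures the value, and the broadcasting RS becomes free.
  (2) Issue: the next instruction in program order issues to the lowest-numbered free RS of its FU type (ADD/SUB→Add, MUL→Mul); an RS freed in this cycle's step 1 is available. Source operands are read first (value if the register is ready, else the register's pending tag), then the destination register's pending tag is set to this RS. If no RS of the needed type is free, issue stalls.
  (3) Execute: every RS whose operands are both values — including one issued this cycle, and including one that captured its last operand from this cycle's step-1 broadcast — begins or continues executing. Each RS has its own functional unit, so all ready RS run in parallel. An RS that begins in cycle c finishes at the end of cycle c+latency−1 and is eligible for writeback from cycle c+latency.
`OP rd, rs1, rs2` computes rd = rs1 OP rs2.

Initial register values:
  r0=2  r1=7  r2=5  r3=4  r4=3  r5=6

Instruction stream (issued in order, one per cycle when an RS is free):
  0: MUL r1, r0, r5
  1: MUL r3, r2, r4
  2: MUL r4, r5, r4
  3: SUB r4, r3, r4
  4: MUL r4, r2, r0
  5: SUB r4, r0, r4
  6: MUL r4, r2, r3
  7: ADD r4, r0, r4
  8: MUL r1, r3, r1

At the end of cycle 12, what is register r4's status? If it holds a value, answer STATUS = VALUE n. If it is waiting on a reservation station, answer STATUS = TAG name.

STATUS = TAG Add1

cycle 1: issue MUL r1<-Mul1 // r0:2,r1:Mul1,r2:5,r3:4,r4:3,r5:6
cycle 2: issue MUL r3<-Mul2 // r0:2,r1:Mul1,r2:5,r3:Mul2,r4:3,r5:6
cycle 3: stall // r0:2,r1:Mul1,r2:5,r3:Mul2,r4:3,r5:6
cycle 4: stall // r0:2,r1:Mul1,r2:5,r3:Mul2,r4:3,r5:6
cycle 5: CDB Mul1=12; issue MUL r4<-Mul1 // r0:2,r1:12,r2:5,r3:Mul2,r4:Mul1,r5:6
cycle 6: CDB Mul2=15; issue SUB r4<-Add1 // r0:2,r1:12,r2:5,r3:15,r4:Add1,r5:6
cycle 7: issue MUL r4<-Mul2 // r0:2,r1:12,r2:5,r3:15,r4:Mul2,r5:6
cycle 8: issue SUB r4<-Add2 // r0:2,r1:12,r2:5,r3:15,r4:Add2,r5:6
cycle 9: CDB Mul1=18; issue MUL r4<-Mul1 // r0:2,r1:12,r2:5,r3:15,r4:Mul1,r5:6
cycle 10: stall // r0:2,r1:12,r2:5,r3:15,r4:Mul1,r5:6
cycle 11: CDB Add1=-3; issue ADD r4<-Add1 // r0:2,r1:12,r2:5,r3:15,r4:Add1,r5:6
cycle 12: CDB Mul2=10; issue MUL r1<-Mul2 // r0:2,r1:Mul2,r2:5,r3:15,r4:Add1,r5:6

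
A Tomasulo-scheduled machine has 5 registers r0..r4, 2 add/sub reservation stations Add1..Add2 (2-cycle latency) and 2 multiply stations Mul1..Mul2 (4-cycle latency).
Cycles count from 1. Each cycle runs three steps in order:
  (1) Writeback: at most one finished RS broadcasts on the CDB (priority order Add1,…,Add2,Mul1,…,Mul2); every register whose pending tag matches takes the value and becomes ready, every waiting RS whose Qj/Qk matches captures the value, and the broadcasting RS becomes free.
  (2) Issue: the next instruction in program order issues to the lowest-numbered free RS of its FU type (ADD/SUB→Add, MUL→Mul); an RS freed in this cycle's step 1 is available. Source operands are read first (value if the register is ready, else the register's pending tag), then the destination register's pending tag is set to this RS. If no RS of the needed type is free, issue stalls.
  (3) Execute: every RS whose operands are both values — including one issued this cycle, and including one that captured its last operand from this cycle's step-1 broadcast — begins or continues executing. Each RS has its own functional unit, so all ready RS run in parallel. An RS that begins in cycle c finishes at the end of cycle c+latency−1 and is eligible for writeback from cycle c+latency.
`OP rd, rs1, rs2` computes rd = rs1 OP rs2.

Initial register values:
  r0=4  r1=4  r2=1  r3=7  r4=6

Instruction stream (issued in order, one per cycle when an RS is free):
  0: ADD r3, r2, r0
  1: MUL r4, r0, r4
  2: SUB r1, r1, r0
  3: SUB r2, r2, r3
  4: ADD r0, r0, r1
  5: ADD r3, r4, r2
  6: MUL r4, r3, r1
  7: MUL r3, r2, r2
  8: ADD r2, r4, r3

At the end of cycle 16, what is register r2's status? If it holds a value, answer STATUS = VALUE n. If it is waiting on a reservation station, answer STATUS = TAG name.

c1: issue ADD r3<-Add1 | r0:4,r1:4,r2:1,r3:Add1,r4:6
c2: issue MUL r4<-Mul1 | r0:4,r1:4,r2:1,r3:Add1,r4:Mul1
c3: CDB Add1=5; issue SUB r1<-Add1 | r0:4,r1:Add1,r2:1,r3:5,r4:Mul1
c4: issue SUB r2<-Add2 | r0:4,r1:Add1,r2:Add2,r3:5,r4:Mul1
c5: CDB Add1=0; issue ADD r0<-Add1 | r0:Add1,r1:0,r2:Add2,r3:5,r4:Mul1
c6: CDB Add2=-4; issue ADD r3<-Add2 | r0:Add1,r1:0,r2:-4,r3:Add2,r4:Mul1
c7: CDB Add1=4; issue MUL r4<-Mul2 | r0:4,r1:0,r2:-4,r3:Add2,r4:Mul2
c8: CDB Mul1=24; issue MUL r3<-Mul1 | r0:4,r1:0,r2:-4,r3:Mul1,r4:Mul2
c9: issue ADD r2<-Add1 | r0:4,r1:0,r2:Add1,r3:Mul1,r4:Mul2
c10: CDB Add2=20 | r0:4,r1:0,r2:Add1,r3:Mul1,r4:Mul2
c11: - | r0:4,r1:0,r2:Add1,r3:Mul1,r4:Mul2
c12: CDB Mul1=16 | r0:4,r1:0,r2:Add1,r3:16,r4:Mul2
c13: - | r0:4,r1:0,r2:Add1,r3:16,r4:Mul2
c14: CDB Mul2=0 | r0:4,r1:0,r2:Add1,r3:16,r4:0
c15: - | r0:4,r1:0,r2:Add1,r3:16,r4:0
c16: CDB Add1=16 | r0:4,r1:0,r2:16,r3:16,r4:0

STATUS = VALUE 16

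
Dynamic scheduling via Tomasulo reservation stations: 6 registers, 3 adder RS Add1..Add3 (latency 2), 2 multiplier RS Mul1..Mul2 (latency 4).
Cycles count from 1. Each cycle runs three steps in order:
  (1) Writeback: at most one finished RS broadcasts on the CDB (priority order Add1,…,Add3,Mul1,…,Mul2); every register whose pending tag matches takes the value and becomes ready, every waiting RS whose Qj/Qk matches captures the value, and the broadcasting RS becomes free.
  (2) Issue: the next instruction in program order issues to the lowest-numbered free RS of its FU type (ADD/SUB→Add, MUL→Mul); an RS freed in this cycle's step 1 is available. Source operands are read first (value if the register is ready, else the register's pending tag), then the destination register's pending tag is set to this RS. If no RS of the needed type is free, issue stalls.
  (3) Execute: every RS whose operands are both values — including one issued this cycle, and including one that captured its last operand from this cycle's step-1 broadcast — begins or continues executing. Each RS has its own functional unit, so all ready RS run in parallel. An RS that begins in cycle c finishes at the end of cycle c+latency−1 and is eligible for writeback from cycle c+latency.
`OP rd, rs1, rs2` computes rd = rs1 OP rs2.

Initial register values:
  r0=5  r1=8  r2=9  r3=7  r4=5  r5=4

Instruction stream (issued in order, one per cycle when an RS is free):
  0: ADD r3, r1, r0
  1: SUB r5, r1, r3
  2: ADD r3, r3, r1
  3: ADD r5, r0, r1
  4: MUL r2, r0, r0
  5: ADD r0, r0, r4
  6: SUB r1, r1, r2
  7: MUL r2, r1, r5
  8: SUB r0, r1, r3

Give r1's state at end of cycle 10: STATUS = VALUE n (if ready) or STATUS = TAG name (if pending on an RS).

STATUS = TAG Add2

  c1: issue ADD r3<-Add1  regs: r0:5,r1:8,r2:9,r3:Add1,r4:5,r5:4
  c2: issue SUB r5<-Add2  regs: r0:5,r1:8,r2:9,r3:Add1,r4:5,r5:Add2
  c3: CDB Add1=13; issue ADD r3<-Add1  regs: r0:5,r1:8,r2:9,r3:Add1,r4:5,r5:Add2
  c4: issue ADD r5<-Add3  regs: r0:5,r1:8,r2:9,r3:Add1,r4:5,r5:Add3
  c5: CDB Add1=21; issue MUL r2<-Mul1  regs: r0:5,r1:8,r2:Mul1,r3:21,r4:5,r5:Add3
  c6: CDB Add2=-5; issue ADD r0<-Add1  regs: r0:Add1,r1:8,r2:Mul1,r3:21,r4:5,r5:Add3
  c7: CDB Add3=13; issue SUB r1<-Add2  regs: r0:Add1,r1:Add2,r2:Mul1,r3:21,r4:5,r5:13
  c8: CDB Add1=10; issue MUL r2<-Mul2  regs: r0:10,r1:Add2,r2:Mul2,r3:21,r4:5,r5:13
  c9: CDB Mul1=25; issue SUB r0<-Add1  regs: r0:Add1,r1:Add2,r2:Mul2,r3:21,r4:5,r5:13
  c10: -  regs: r0:Add1,r1:Add2,r2:Mul2,r3:21,r4:5,r5:13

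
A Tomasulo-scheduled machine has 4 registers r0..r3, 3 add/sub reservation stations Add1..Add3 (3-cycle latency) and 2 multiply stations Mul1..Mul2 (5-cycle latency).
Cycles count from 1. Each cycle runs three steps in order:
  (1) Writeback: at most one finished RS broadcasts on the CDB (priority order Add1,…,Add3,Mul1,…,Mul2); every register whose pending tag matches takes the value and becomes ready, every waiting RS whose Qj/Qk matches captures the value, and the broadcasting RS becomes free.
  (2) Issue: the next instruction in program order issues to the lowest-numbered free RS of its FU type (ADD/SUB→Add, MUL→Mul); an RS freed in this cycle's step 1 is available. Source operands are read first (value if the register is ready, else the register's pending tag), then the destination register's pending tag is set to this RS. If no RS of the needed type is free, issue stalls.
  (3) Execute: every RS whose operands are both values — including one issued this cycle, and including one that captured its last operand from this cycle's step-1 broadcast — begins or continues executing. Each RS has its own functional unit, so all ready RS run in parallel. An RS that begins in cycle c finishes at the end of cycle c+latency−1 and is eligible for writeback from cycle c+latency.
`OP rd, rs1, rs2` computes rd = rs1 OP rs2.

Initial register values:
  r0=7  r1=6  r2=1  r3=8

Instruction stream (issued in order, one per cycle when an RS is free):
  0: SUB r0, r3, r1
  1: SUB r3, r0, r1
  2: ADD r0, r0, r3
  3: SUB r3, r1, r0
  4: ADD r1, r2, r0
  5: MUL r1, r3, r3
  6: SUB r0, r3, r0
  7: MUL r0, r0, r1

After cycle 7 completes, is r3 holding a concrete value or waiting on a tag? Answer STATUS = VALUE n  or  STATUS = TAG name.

STATUS = TAG Add1

c1: issue SUB r0<-Add1 | r0:Add1,r1:6,r2:1,r3:8
c2: issue SUB r3<-Add2 | r0:Add1,r1:6,r2:1,r3:Add2
c3: issue ADD r0<-Add3 | r0:Add3,r1:6,r2:1,r3:Add2
c4: CDB Add1=2; issue SUB r3<-Add1 | r0:Add3,r1:6,r2:1,r3:Add1
c5: stall | r0:Add3,r1:6,r2:1,r3:Add1
c6: stall | r0:Add3,r1:6,r2:1,r3:Add1
c7: CDB Add2=-4; issue ADD r1<-Add2 | r0:Add3,r1:Add2,r2:1,r3:Add1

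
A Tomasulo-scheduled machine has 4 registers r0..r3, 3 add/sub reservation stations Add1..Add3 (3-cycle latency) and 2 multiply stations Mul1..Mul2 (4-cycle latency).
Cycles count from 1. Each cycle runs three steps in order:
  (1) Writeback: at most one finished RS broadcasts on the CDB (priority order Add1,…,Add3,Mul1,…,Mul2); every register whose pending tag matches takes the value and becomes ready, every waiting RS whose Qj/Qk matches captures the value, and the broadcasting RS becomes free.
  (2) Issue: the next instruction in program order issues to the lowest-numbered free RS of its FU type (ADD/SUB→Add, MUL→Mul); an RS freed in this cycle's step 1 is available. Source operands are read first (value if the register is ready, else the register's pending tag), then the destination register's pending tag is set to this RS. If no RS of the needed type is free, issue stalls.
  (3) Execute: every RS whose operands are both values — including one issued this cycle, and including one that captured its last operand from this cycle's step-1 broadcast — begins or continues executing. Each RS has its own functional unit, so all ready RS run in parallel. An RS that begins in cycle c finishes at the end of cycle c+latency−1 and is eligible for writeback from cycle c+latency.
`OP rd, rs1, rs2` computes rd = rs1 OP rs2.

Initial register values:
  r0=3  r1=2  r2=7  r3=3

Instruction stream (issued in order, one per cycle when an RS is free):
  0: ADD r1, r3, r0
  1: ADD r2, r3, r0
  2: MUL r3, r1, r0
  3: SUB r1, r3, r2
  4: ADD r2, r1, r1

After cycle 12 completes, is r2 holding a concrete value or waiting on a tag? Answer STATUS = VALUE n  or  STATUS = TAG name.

  c1: issue ADD r1<-Add1  regs: r0:3,r1:Add1,r2:7,r3:3
  c2: issue ADD r2<-Add2  regs: r0:3,r1:Add1,r2:Add2,r3:3
  c3: issue MUL r3<-Mul1  regs: r0:3,r1:Add1,r2:Add2,r3:Mul1
  c4: CDB Add1=6; issue SUB r1<-Add1  regs: r0:3,r1:Add1,r2:Add2,r3:Mul1
  c5: CDB Add2=6; issue ADD r2<-Add2  regs: r0:3,r1:Add1,r2:Add2,r3:Mul1
  c6: -  regs: r0:3,r1:Add1,r2:Add2,r3:Mul1
  c7: -  regs: r0:3,r1:Add1,r2:Add2,r3:Mul1
  c8: CDB Mul1=18  regs: r0:3,r1:Add1,r2:Add2,r3:18
  c9: -  regs: r0:3,r1:Add1,r2:Add2,r3:18
  c10: -  regs: r0:3,r1:Add1,r2:Add2,r3:18
  c11: CDB Add1=12  regs: r0:3,r1:12,r2:Add2,r3:18
  c12: -  regs: r0:3,r1:12,r2:Add2,r3:18

STATUS = TAG Add2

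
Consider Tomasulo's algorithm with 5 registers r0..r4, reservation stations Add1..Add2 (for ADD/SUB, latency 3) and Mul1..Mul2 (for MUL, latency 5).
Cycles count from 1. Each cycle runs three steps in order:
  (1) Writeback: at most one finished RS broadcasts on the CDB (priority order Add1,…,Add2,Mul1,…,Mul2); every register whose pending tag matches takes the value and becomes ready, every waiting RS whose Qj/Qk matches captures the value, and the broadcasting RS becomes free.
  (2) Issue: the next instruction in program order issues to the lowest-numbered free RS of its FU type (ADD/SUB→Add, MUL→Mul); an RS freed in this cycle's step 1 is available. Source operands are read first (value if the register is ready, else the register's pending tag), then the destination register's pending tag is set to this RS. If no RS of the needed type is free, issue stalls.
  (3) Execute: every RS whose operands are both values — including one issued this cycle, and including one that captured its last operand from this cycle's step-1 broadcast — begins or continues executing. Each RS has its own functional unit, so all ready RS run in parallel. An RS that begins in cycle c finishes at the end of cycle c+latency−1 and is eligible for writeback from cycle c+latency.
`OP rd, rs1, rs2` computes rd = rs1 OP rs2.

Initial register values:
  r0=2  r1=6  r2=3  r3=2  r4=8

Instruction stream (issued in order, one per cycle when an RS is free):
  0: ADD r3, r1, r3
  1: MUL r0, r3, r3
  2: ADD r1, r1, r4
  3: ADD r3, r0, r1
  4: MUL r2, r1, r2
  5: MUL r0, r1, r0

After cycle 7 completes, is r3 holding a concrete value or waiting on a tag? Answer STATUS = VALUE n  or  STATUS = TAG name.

STATUS = TAG Add1

  c1: issue ADD r3<-Add1  regs: r0:2,r1:6,r2:3,r3:Add1,r4:8
  c2: issue MUL r0<-Mul1  regs: r0:Mul1,r1:6,r2:3,r3:Add1,r4:8
  c3: issue ADD r1<-Add2  regs: r0:Mul1,r1:Add2,r2:3,r3:Add1,r4:8
  c4: CDB Add1=8; issue ADD r3<-Add1  regs: r0:Mul1,r1:Add2,r2:3,r3:Add1,r4:8
  c5: issue MUL r2<-Mul2  regs: r0:Mul1,r1:Add2,r2:Mul2,r3:Add1,r4:8
  c6: CDB Add2=14; stall  regs: r0:Mul1,r1:14,r2:Mul2,r3:Add1,r4:8
  c7: stall  regs: r0:Mul1,r1:14,r2:Mul2,r3:Add1,r4:8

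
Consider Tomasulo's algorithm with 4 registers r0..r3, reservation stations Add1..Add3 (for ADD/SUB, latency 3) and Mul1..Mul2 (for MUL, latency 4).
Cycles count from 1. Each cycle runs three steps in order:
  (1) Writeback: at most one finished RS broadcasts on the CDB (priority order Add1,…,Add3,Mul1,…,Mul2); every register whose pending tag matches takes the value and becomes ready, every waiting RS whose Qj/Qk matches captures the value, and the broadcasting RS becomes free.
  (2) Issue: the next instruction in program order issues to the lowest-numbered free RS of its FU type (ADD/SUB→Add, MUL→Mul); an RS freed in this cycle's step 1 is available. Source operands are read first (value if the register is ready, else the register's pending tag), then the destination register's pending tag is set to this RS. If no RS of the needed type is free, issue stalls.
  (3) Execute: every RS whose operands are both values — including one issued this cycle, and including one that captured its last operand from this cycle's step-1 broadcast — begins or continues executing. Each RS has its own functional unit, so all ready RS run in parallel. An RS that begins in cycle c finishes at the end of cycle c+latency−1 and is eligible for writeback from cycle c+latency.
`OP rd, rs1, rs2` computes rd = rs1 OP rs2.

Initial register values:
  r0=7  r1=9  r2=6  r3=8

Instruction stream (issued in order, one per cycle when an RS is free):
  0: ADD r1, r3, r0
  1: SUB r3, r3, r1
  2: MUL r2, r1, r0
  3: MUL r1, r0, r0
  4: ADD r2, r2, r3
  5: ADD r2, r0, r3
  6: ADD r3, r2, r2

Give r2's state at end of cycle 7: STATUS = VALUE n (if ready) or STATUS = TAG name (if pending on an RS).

  c1: issue ADD r1<-Add1  regs: r0:7,r1:Add1,r2:6,r3:8
  c2: issue SUB r3<-Add2  regs: r0:7,r1:Add1,r2:6,r3:Add2
  c3: issue MUL r2<-Mul1  regs: r0:7,r1:Add1,r2:Mul1,r3:Add2
  c4: CDB Add1=15; issue MUL r1<-Mul2  regs: r0:7,r1:Mul2,r2:Mul1,r3:Add2
  c5: issue ADD r2<-Add1  regs: r0:7,r1:Mul2,r2:Add1,r3:Add2
  c6: issue ADD r2<-Add3  regs: r0:7,r1:Mul2,r2:Add3,r3:Add2
  c7: CDB Add2=-7; issue ADD r3<-Add2  regs: r0:7,r1:Mul2,r2:Add3,r3:Add2

STATUS = TAG Add3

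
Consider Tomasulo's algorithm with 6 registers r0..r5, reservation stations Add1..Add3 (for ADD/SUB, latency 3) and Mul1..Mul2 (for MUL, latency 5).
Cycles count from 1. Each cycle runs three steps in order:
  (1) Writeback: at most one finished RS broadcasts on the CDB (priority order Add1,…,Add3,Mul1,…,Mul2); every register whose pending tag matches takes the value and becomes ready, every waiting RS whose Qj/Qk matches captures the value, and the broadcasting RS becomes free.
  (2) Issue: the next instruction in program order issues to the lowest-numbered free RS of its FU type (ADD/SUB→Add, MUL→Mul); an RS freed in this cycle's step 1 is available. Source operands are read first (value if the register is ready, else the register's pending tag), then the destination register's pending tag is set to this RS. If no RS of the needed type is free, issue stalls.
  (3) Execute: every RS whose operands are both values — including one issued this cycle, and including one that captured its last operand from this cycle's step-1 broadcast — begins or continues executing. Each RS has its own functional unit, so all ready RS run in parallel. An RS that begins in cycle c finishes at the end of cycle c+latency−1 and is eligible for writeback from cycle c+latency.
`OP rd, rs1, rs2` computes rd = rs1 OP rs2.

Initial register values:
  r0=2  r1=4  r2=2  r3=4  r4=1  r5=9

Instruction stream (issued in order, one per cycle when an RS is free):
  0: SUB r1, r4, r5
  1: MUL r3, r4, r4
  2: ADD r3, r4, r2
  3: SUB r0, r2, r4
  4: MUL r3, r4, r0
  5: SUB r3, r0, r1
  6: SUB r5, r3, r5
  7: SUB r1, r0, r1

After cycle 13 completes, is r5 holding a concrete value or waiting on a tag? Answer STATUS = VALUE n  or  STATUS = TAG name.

STATUS = VALUE 0

  c1: issue SUB r1<-Add1  regs: r0:2,r1:Add1,r2:2,r3:4,r4:1,r5:9
  c2: issue MUL r3<-Mul1  regs: r0:2,r1:Add1,r2:2,r3:Mul1,r4:1,r5:9
  c3: issue ADD r3<-Add2  regs: r0:2,r1:Add1,r2:2,r3:Add2,r4:1,r5:9
  c4: CDB Add1=-8; issue SUB r0<-Add1  regs: r0:Add1,r1:-8,r2:2,r3:Add2,r4:1,r5:9
  c5: issue MUL r3<-Mul2  regs: r0:Add1,r1:-8,r2:2,r3:Mul2,r4:1,r5:9
  c6: CDB Add2=3; issue SUB r3<-Add2  regs: r0:Add1,r1:-8,r2:2,r3:Add2,r4:1,r5:9
  c7: CDB Add1=1; issue SUB r5<-Add1  regs: r0:1,r1:-8,r2:2,r3:Add2,r4:1,r5:Add1
  c8: CDB Mul1=1; issue SUB r1<-Add3  regs: r0:1,r1:Add3,r2:2,r3:Add2,r4:1,r5:Add1
  c9: -  regs: r0:1,r1:Add3,r2:2,r3:Add2,r4:1,r5:Add1
  c10: CDB Add2=9  regs: r0:1,r1:Add3,r2:2,r3:9,r4:1,r5:Add1
  c11: CDB Add3=9  regs: r0:1,r1:9,r2:2,r3:9,r4:1,r5:Add1
  c12: CDB Mul2=1  regs: r0:1,r1:9,r2:2,r3:9,r4:1,r5:Add1
  c13: CDB Add1=0  regs: r0:1,r1:9,r2:2,r3:9,r4:1,r5:0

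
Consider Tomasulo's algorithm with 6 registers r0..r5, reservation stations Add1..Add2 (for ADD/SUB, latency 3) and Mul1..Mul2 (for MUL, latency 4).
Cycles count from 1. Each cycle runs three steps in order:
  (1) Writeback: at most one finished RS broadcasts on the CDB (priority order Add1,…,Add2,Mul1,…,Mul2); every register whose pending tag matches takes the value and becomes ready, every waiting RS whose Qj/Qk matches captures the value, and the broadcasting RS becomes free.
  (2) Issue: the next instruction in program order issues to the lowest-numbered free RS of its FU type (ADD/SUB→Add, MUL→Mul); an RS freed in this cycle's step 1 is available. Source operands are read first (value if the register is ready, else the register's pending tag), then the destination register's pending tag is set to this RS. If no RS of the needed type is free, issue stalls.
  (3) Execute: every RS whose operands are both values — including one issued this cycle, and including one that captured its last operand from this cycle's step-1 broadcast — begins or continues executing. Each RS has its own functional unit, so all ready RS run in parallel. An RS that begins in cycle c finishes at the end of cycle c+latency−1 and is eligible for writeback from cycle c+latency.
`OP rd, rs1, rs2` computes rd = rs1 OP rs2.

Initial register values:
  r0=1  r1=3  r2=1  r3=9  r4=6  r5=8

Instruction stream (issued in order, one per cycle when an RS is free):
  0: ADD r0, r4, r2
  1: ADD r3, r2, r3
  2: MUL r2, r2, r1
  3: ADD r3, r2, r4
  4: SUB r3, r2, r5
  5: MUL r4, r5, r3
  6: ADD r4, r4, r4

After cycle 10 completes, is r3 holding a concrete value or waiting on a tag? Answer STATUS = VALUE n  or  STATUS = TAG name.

cycle 1: issue ADD r0<-Add1 // r0:Add1,r1:3,r2:1,r3:9,r4:6,r5:8
cycle 2: issue ADD r3<-Add2 // r0:Add1,r1:3,r2:1,r3:Add2,r4:6,r5:8
cycle 3: issue MUL r2<-Mul1 // r0:Add1,r1:3,r2:Mul1,r3:Add2,r4:6,r5:8
cycle 4: CDB Add1=7; issue ADD r3<-Add1 // r0:7,r1:3,r2:Mul1,r3:Add1,r4:6,r5:8
cycle 5: CDB Add2=10; issue SUB r3<-Add2 // r0:7,r1:3,r2:Mul1,r3:Add2,r4:6,r5:8
cycle 6: issue MUL r4<-Mul2 // r0:7,r1:3,r2:Mul1,r3:Add2,r4:Mul2,r5:8
cycle 7: CDB Mul1=3; stall // r0:7,r1:3,r2:3,r3:Add2,r4:Mul2,r5:8
cycle 8: stall // r0:7,r1:3,r2:3,r3:Add2,r4:Mul2,r5:8
cycle 9: stall // r0:7,r1:3,r2:3,r3:Add2,r4:Mul2,r5:8
cycle 10: CDB Add1=9; issue ADD r4<-Add1 // r0:7,r1:3,r2:3,r3:Add2,r4:Add1,r5:8

STATUS = TAG Add2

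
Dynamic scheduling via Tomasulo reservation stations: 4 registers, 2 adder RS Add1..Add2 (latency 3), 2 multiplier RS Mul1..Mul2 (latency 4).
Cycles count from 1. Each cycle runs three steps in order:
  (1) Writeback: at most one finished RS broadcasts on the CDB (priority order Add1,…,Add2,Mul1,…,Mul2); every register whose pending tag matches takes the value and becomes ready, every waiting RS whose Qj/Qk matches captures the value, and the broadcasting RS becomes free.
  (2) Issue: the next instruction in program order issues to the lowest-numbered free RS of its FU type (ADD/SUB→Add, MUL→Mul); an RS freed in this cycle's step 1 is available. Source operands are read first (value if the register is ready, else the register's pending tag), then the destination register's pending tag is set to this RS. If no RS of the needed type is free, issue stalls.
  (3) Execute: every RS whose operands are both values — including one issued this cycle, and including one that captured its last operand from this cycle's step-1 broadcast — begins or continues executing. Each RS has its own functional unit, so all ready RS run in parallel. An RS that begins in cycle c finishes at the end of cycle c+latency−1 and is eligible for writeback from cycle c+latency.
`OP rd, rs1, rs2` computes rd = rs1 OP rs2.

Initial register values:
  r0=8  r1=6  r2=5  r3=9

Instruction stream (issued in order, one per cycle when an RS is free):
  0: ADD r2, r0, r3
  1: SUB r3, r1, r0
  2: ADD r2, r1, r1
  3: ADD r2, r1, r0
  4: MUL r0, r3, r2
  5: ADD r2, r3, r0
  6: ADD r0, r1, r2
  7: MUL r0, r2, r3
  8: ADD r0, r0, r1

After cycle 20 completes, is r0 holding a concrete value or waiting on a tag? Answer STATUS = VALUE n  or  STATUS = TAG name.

STATUS = TAG Add1

cycle 1: issue ADD r2<-Add1 // r0:8,r1:6,r2:Add1,r3:9
cycle 2: issue SUB r3<-Add2 // r0:8,r1:6,r2:Add1,r3:Add2
cycle 3: stall // r0:8,r1:6,r2:Add1,r3:Add2
cycle 4: CDB Add1=17; issue ADD r2<-Add1 // r0:8,r1:6,r2:Add1,r3:Add2
cycle 5: CDB Add2=-2; issue ADD r2<-Add2 // r0:8,r1:6,r2:Add2,r3:-2
cycle 6: issue MUL r0<-Mul1 // r0:Mul1,r1:6,r2:Add2,r3:-2
cycle 7: CDB Add1=12; issue ADD r2<-Add1 // r0:Mul1,r1:6,r2:Add1,r3:-2
cycle 8: CDB Add2=14; issue ADD r0<-Add2 // r0:Add2,r1:6,r2:Add1,r3:-2
cycle 9: issue MUL r0<-Mul2 // r0:Mul2,r1:6,r2:Add1,r3:-2
cycle 10: stall // r0:Mul2,r1:6,r2:Add1,r3:-2
cycle 11: stall // r0:Mul2,r1:6,r2:Add1,r3:-2
cycle 12: CDB Mul1=-28; stall // r0:Mul2,r1:6,r2:Add1,r3:-2
cycle 13: stall // r0:Mul2,r1:6,r2:Add1,r3:-2
cycle 14: stall // r0:Mul2,r1:6,r2:Add1,r3:-2
cycle 15: CDB Add1=-30; issue ADD r0<-Add1 // r0:Add1,r1:6,r2:-30,r3:-2
cycle 16: - // r0:Add1,r1:6,r2:-30,r3:-2
cycle 17: - // r0:Add1,r1:6,r2:-30,r3:-2
cycle 18: CDB Add2=-24 // r0:Add1,r1:6,r2:-30,r3:-2
cycle 19: CDB Mul2=60 // r0:Add1,r1:6,r2:-30,r3:-2
cycle 20: - // r0:Add1,r1:6,r2:-30,r3:-2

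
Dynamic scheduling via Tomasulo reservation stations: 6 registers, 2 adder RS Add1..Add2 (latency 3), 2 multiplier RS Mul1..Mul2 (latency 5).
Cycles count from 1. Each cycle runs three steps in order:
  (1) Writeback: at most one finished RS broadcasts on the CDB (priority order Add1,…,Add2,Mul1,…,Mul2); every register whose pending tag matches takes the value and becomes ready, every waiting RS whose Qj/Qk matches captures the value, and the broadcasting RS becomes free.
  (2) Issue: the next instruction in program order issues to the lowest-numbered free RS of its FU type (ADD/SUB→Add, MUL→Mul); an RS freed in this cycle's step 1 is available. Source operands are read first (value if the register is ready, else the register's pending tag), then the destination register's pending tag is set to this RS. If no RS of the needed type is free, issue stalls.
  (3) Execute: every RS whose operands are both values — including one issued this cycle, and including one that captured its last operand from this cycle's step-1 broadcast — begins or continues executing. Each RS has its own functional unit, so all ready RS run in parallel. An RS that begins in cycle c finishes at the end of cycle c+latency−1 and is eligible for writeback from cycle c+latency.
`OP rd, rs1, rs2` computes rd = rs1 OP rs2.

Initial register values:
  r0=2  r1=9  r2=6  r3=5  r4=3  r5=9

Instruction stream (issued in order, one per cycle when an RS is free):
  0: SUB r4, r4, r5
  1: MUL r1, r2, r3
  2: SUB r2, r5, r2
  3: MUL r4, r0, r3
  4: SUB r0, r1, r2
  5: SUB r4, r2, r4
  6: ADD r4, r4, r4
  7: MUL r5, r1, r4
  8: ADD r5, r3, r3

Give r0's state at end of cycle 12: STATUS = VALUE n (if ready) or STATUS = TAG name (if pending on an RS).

STATUS = VALUE 27

c1: issue SUB r4<-Add1 | r0:2,r1:9,r2:6,r3:5,r4:Add1,r5:9
c2: issue MUL r1<-Mul1 | r0:2,r1:Mul1,r2:6,r3:5,r4:Add1,r5:9
c3: issue SUB r2<-Add2 | r0:2,r1:Mul1,r2:Add2,r3:5,r4:Add1,r5:9
c4: CDB Add1=-6; issue MUL r4<-Mul2 | r0:2,r1:Mul1,r2:Add2,r3:5,r4:Mul2,r5:9
c5: issue SUB r0<-Add1 | r0:Add1,r1:Mul1,r2:Add2,r3:5,r4:Mul2,r5:9
c6: CDB Add2=3; issue SUB r4<-Add2 | r0:Add1,r1:Mul1,r2:3,r3:5,r4:Add2,r5:9
c7: CDB Mul1=30; stall | r0:Add1,r1:30,r2:3,r3:5,r4:Add2,r5:9
c8: stall | r0:Add1,r1:30,r2:3,r3:5,r4:Add2,r5:9
c9: CDB Mul2=10; stall | r0:Add1,r1:30,r2:3,r3:5,r4:Add2,r5:9
c10: CDB Add1=27; issue ADD r4<-Add1 | r0:27,r1:30,r2:3,r3:5,r4:Add1,r5:9
c11: issue MUL r5<-Mul1 | r0:27,r1:30,r2:3,r3:5,r4:Add1,r5:Mul1
c12: CDB Add2=-7; issue ADD r5<-Add2 | r0:27,r1:30,r2:3,r3:5,r4:Add1,r5:Add2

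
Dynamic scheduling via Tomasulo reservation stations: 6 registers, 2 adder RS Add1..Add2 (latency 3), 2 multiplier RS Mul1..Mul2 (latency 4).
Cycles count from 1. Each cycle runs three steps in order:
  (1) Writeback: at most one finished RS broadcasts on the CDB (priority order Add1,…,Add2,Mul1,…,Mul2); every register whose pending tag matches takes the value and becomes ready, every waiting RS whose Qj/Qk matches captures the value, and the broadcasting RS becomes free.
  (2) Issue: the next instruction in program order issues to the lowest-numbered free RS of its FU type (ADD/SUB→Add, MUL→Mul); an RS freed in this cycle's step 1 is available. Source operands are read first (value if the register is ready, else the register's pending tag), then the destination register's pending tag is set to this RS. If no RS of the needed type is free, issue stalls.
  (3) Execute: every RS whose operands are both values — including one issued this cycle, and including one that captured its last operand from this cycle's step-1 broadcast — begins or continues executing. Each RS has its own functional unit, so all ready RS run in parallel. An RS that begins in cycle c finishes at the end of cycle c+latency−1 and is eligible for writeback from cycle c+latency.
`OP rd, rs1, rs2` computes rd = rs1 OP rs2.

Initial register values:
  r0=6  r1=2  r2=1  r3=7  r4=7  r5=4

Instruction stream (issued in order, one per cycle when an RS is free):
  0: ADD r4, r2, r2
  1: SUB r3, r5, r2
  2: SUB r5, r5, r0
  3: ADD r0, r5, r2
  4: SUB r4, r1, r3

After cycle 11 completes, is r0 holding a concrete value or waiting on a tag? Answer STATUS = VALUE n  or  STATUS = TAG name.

STATUS = VALUE -1

c1: issue ADD r4<-Add1 | r0:6,r1:2,r2:1,r3:7,r4:Add1,r5:4
c2: issue SUB r3<-Add2 | r0:6,r1:2,r2:1,r3:Add2,r4:Add1,r5:4
c3: stall | r0:6,r1:2,r2:1,r3:Add2,r4:Add1,r5:4
c4: CDB Add1=2; issue SUB r5<-Add1 | r0:6,r1:2,r2:1,r3:Add2,r4:2,r5:Add1
c5: CDB Add2=3; issue ADD r0<-Add2 | r0:Add2,r1:2,r2:1,r3:3,r4:2,r5:Add1
c6: stall | r0:Add2,r1:2,r2:1,r3:3,r4:2,r5:Add1
c7: CDB Add1=-2; issue SUB r4<-Add1 | r0:Add2,r1:2,r2:1,r3:3,r4:Add1,r5:-2
c8: - | r0:Add2,r1:2,r2:1,r3:3,r4:Add1,r5:-2
c9: - | r0:Add2,r1:2,r2:1,r3:3,r4:Add1,r5:-2
c10: CDB Add1=-1 | r0:Add2,r1:2,r2:1,r3:3,r4:-1,r5:-2
c11: CDB Add2=-1 | r0:-1,r1:2,r2:1,r3:3,r4:-1,r5:-2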